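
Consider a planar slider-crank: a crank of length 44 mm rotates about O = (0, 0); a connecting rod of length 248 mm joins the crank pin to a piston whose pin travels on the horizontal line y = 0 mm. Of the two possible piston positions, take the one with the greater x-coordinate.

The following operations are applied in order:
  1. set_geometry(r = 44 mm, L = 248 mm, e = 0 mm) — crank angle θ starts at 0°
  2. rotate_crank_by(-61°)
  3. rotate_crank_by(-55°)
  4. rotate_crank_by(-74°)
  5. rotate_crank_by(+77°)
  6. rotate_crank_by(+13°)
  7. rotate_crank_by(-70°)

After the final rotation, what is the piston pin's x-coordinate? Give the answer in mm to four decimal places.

204.5507

set_geometry: r = 44 mm, L = 248 mm, e = 0 mm; θ ← 0°
rotate_crank_by(-61°): θ ← 0° -61° = -61°
rotate_crank_by(-55°): θ ← -61° -55° = -116°
rotate_crank_by(-74°): θ ← -116° -74° = -190°
rotate_crank_by(+77°): θ ← -190° +77° = -113°
rotate_crank_by(+13°): θ ← -113° +13° = -100°
rotate_crank_by(-70°): θ ← -100° -70° = -170°
crank pin P = (r cos θ, r sin θ) = (-43.331541, -7.640520)
h = r sin θ − e = -7.640520 − 0 = -7.640520
x = r cos θ + √(L² − h²) = -43.331541 + √(61504.0 − 58.3775) = -43.331541 + 247.882275 = 204.550734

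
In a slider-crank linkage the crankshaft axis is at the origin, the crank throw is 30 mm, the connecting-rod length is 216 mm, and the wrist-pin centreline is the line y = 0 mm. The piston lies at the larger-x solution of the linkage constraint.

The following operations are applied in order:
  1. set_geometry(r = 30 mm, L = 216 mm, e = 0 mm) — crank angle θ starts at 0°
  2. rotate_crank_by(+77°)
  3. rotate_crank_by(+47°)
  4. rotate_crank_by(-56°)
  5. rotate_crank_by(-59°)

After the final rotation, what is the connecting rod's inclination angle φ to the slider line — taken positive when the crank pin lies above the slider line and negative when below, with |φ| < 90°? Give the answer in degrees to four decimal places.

1.2450

set_geometry: r = 30 mm, L = 216 mm, e = 0 mm; θ ← 0°
rotate_crank_by(+77°): θ ← 0° +77° = 77°
rotate_crank_by(+47°): θ ← 77° +47° = 124°
rotate_crank_by(-56°): θ ← 124° -56° = 68°
rotate_crank_by(-59°): θ ← 68° -59° = 9°
crank pin P = (r cos θ, r sin θ) = (29.630650, 4.693034)
h = r sin θ − e = 4.693034 − 0 = 4.693034
sin φ = h / L = 4.693034 / 216 = 0.02172701
φ = arcsin(0.02172701) = 1.244964°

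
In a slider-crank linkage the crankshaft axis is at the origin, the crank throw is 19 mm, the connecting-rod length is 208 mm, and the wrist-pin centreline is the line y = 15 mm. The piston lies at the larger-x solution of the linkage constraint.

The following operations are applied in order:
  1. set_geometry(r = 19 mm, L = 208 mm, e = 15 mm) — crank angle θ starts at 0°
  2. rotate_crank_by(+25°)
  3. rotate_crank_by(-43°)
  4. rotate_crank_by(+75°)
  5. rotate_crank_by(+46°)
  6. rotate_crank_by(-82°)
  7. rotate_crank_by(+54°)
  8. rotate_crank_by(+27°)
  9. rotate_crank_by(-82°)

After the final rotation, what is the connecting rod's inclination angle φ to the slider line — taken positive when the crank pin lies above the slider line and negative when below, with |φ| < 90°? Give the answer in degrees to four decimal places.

set_geometry: r = 19 mm, L = 208 mm, e = 15 mm; θ ← 0°
rotate_crank_by(+25°): θ ← 0° +25° = 25°
rotate_crank_by(-43°): θ ← 25° -43° = -18°
rotate_crank_by(+75°): θ ← -18° +75° = 57°
rotate_crank_by(+46°): θ ← 57° +46° = 103°
rotate_crank_by(-82°): θ ← 103° -82° = 21°
rotate_crank_by(+54°): θ ← 21° +54° = 75°
rotate_crank_by(+27°): θ ← 75° +27° = 102°
rotate_crank_by(-82°): θ ← 102° -82° = 20°
crank pin P = (r cos θ, r sin θ) = (17.854160, 6.498383)
h = r sin θ − e = 6.498383 − 15 = -8.501617
sin φ = h / L = -8.501617 / 208 = -0.04087316
φ = arcsin(-0.04087316) = -2.342512°

-2.3425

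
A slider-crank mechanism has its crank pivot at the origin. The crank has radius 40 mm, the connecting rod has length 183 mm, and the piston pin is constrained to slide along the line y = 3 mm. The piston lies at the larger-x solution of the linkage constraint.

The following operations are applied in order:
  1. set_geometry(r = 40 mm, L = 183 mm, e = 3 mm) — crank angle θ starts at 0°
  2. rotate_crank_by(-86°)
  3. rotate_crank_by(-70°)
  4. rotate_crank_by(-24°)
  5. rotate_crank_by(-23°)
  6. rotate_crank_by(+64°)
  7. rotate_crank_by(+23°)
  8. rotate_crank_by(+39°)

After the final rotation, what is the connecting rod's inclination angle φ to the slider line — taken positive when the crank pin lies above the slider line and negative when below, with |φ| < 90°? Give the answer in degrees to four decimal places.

-13.2600

set_geometry: r = 40 mm, L = 183 mm, e = 3 mm; θ ← 0°
rotate_crank_by(-86°): θ ← 0° -86° = -86°
rotate_crank_by(-70°): θ ← -86° -70° = -156°
rotate_crank_by(-24°): θ ← -156° -24° = -180°
rotate_crank_by(-23°): θ ← -180° -23° = -203°
rotate_crank_by(+64°): θ ← -203° +64° = -139°
rotate_crank_by(+23°): θ ← -139° +23° = -116°
rotate_crank_by(+39°): θ ← -116° +39° = -77°
crank pin P = (r cos θ, r sin θ) = (8.998042, -38.974803)
h = r sin θ − e = -38.974803 − 3 = -41.974803
sin φ = h / L = -41.974803 / 183 = -0.22937051
φ = arcsin(-0.22937051) = -13.260014°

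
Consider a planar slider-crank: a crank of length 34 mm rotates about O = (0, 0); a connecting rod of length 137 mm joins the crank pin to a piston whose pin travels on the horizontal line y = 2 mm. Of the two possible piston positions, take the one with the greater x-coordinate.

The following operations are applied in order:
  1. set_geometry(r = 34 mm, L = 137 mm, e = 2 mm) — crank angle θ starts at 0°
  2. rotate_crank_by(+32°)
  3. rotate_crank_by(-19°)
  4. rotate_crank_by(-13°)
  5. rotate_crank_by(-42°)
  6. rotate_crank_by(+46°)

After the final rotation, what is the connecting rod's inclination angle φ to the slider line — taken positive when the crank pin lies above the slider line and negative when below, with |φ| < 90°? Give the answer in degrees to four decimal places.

0.1555

set_geometry: r = 34 mm, L = 137 mm, e = 2 mm; θ ← 0°
rotate_crank_by(+32°): θ ← 0° +32° = 32°
rotate_crank_by(-19°): θ ← 32° -19° = 13°
rotate_crank_by(-13°): θ ← 13° -13° = 0°
rotate_crank_by(-42°): θ ← 0° -42° = -42°
rotate_crank_by(+46°): θ ← -42° +46° = 4°
crank pin P = (r cos θ, r sin θ) = (33.917178, 2.371720)
h = r sin θ − e = 2.371720 − 2 = 0.371720
sin φ = h / L = 0.371720 / 137 = 0.00271329
φ = arcsin(0.00271329) = 0.155460°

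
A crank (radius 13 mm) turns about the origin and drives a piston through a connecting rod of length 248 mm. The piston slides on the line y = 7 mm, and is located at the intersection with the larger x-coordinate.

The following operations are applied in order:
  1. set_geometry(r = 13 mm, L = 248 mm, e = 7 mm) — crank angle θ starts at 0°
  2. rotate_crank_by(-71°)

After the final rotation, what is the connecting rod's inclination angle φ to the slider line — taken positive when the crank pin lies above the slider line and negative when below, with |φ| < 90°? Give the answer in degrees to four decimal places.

-4.4615

set_geometry: r = 13 mm, L = 248 mm, e = 7 mm; θ ← 0°
rotate_crank_by(-71°): θ ← 0° -71° = -71°
crank pin P = (r cos θ, r sin θ) = (4.232386, -12.291741)
h = r sin θ − e = -12.291741 − 7 = -19.291741
sin φ = h / L = -19.291741 / 248 = -0.07778928
φ = arcsin(-0.07778928) = -4.461505°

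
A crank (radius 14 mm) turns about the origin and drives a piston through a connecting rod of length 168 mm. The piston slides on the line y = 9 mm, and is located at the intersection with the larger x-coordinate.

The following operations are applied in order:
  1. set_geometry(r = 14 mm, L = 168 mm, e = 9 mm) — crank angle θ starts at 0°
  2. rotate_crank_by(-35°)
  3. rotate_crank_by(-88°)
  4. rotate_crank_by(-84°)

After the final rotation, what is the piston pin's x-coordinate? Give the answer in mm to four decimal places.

set_geometry: r = 14 mm, L = 168 mm, e = 9 mm; θ ← 0°
rotate_crank_by(-35°): θ ← 0° -35° = -35°
rotate_crank_by(-88°): θ ← -35° -88° = -123°
rotate_crank_by(-84°): θ ← -123° -84° = -207°
crank pin P = (r cos θ, r sin θ) = (-12.474091, 6.355867)
h = r sin θ − e = 6.355867 − 9 = -2.644133
x = r cos θ + √(L² − h²) = -12.474091 + √(28224.0 − 6.9914) = -12.474091 + 167.979191 = 155.505100

155.5051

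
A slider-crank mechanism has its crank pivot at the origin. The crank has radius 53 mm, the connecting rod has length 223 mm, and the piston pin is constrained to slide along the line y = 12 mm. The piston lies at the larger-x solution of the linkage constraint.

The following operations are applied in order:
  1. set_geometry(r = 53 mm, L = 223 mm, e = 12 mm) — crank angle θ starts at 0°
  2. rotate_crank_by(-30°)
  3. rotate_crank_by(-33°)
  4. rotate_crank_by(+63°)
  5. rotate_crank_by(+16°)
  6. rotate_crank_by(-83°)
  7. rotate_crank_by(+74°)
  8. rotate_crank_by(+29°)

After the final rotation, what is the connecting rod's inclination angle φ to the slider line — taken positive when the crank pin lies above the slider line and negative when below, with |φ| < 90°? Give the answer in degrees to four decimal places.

set_geometry: r = 53 mm, L = 223 mm, e = 12 mm; θ ← 0°
rotate_crank_by(-30°): θ ← 0° -30° = -30°
rotate_crank_by(-33°): θ ← -30° -33° = -63°
rotate_crank_by(+63°): θ ← -63° +63° = 0°
rotate_crank_by(+16°): θ ← 0° +16° = 16°
rotate_crank_by(-83°): θ ← 16° -83° = -67°
rotate_crank_by(+74°): θ ← -67° +74° = 7°
rotate_crank_by(+29°): θ ← 7° +29° = 36°
crank pin P = (r cos θ, r sin θ) = (42.877901, 31.152618)
h = r sin θ − e = 31.152618 − 12 = 19.152618
sin φ = h / L = 19.152618 / 223 = 0.08588618
φ = arcsin(0.08588618) = 4.926986°

4.9270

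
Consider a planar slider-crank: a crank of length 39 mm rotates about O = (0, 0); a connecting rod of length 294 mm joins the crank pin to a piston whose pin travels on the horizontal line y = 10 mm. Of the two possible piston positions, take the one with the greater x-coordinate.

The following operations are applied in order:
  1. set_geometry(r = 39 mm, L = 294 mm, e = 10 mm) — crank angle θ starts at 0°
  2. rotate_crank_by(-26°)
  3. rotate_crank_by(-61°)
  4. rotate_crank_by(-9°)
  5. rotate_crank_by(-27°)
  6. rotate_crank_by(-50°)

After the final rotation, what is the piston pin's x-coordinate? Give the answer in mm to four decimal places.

set_geometry: r = 39 mm, L = 294 mm, e = 10 mm; θ ← 0°
rotate_crank_by(-26°): θ ← 0° -26° = -26°
rotate_crank_by(-61°): θ ← -26° -61° = -87°
rotate_crank_by(-9°): θ ← -87° -9° = -96°
rotate_crank_by(-27°): θ ← -96° -27° = -123°
rotate_crank_by(-50°): θ ← -123° -50° = -173°
crank pin P = (r cos θ, r sin θ) = (-38.709300, -4.752904)
h = r sin θ − e = -4.752904 − 10 = -14.752904
x = r cos θ + √(L² − h²) = -38.709300 + √(86436.0 − 217.6482) = -38.709300 + 293.629617 = 254.920317

254.9203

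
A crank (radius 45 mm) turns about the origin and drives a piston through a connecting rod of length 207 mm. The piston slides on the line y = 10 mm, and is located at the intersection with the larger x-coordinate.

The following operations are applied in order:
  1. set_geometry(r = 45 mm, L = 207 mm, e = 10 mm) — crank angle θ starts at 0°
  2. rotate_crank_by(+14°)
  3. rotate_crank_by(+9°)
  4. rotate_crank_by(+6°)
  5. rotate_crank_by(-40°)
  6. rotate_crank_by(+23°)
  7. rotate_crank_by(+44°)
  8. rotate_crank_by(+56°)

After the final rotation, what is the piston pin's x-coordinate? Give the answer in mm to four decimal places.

set_geometry: r = 45 mm, L = 207 mm, e = 10 mm; θ ← 0°
rotate_crank_by(+14°): θ ← 0° +14° = 14°
rotate_crank_by(+9°): θ ← 14° +9° = 23°
rotate_crank_by(+6°): θ ← 23° +6° = 29°
rotate_crank_by(-40°): θ ← 29° -40° = -11°
rotate_crank_by(+23°): θ ← -11° +23° = 12°
rotate_crank_by(+44°): θ ← 12° +44° = 56°
rotate_crank_by(+56°): θ ← 56° +56° = 112°
crank pin P = (r cos θ, r sin θ) = (-16.857297, 41.723273)
h = r sin θ − e = 41.723273 − 10 = 31.723273
x = r cos θ + √(L² − h²) = -16.857297 + √(42849.0 − 1006.3661) = -16.857297 + 204.554721 = 187.697424

187.6974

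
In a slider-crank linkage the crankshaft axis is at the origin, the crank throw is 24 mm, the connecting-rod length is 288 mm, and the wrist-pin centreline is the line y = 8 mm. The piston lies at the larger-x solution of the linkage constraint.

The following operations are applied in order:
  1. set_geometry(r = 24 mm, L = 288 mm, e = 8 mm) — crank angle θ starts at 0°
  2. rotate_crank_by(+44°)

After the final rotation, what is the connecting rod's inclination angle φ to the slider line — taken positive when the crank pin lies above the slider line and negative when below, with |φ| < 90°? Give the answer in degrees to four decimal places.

set_geometry: r = 24 mm, L = 288 mm, e = 8 mm; θ ← 0°
rotate_crank_by(+44°): θ ← 0° +44° = 44°
crank pin P = (r cos θ, r sin θ) = (17.264155, 16.671801)
h = r sin θ − e = 16.671801 − 8 = 8.671801
sin φ = h / L = 8.671801 / 288 = 0.03011042
φ = arcsin(0.03011042) = 1.725461°

1.7255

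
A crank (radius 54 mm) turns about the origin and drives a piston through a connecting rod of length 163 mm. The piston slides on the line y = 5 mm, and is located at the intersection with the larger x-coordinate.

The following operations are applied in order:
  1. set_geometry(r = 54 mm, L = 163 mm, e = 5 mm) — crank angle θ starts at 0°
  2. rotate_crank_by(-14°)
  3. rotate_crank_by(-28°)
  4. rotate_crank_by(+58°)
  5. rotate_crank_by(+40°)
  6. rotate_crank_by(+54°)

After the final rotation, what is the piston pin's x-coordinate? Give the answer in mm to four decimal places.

set_geometry: r = 54 mm, L = 163 mm, e = 5 mm; θ ← 0°
rotate_crank_by(-14°): θ ← 0° -14° = -14°
rotate_crank_by(-28°): θ ← -14° -28° = -42°
rotate_crank_by(+58°): θ ← -42° +58° = 16°
rotate_crank_by(+40°): θ ← 16° +40° = 56°
rotate_crank_by(+54°): θ ← 56° +54° = 110°
crank pin P = (r cos θ, r sin θ) = (-18.469088, 50.743402)
h = r sin θ − e = 50.743402 − 5 = 45.743402
x = r cos θ + √(L² − h²) = -18.469088 + √(26569.0 − 2092.4588) = -18.469088 + 156.449804 = 137.980716

137.9807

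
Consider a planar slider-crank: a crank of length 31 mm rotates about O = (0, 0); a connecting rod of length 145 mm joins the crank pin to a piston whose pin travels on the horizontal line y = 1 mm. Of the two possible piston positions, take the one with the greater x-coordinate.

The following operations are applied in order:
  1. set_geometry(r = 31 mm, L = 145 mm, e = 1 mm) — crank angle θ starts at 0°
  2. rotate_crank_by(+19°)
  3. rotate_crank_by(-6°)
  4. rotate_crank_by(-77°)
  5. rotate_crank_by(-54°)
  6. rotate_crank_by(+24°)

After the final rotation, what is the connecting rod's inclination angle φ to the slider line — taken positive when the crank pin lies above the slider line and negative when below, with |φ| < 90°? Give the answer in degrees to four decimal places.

set_geometry: r = 31 mm, L = 145 mm, e = 1 mm; θ ← 0°
rotate_crank_by(+19°): θ ← 0° +19° = 19°
rotate_crank_by(-6°): θ ← 19° -6° = 13°
rotate_crank_by(-77°): θ ← 13° -77° = -64°
rotate_crank_by(-54°): θ ← -64° -54° = -118°
rotate_crank_by(+24°): θ ← -118° +24° = -94°
crank pin P = (r cos θ, r sin θ) = (-2.162451, -30.924486)
h = r sin θ − e = -30.924486 − 1 = -31.924486
sin φ = h / L = -31.924486 / 145 = -0.22016887
φ = arcsin(-0.22016887) = -12.718951°

-12.7190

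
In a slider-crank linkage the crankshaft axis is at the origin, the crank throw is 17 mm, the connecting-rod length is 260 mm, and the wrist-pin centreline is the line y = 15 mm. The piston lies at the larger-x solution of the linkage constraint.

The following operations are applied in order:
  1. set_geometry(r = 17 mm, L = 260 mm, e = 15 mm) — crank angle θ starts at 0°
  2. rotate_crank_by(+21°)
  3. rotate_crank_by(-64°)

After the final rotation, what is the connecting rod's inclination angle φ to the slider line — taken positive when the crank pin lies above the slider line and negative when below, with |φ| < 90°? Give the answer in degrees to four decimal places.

set_geometry: r = 17 mm, L = 260 mm, e = 15 mm; θ ← 0°
rotate_crank_by(+21°): θ ← 0° +21° = 21°
rotate_crank_by(-64°): θ ← 21° -64° = -43°
crank pin P = (r cos θ, r sin θ) = (12.433013, -11.593972)
h = r sin θ − e = -11.593972 − 15 = -26.593972
sin φ = h / L = -26.593972 / 260 = -0.10228451
φ = arcsin(-0.10228451) = -5.870738°

-5.8707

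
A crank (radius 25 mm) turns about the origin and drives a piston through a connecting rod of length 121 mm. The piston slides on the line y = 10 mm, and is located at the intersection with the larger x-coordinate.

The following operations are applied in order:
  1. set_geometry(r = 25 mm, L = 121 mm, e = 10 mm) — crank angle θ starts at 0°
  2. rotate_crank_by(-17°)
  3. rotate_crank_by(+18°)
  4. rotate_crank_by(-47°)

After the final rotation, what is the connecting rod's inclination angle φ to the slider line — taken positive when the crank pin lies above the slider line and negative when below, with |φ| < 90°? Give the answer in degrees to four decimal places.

-13.3718

set_geometry: r = 25 mm, L = 121 mm, e = 10 mm; θ ← 0°
rotate_crank_by(-17°): θ ← 0° -17° = -17°
rotate_crank_by(+18°): θ ← -17° +18° = 1°
rotate_crank_by(-47°): θ ← 1° -47° = -46°
crank pin P = (r cos θ, r sin θ) = (17.366459, -17.983495)
h = r sin θ − e = -17.983495 − 10 = -27.983495
sin φ = h / L = -27.983495 / 121 = -0.23126855
φ = arcsin(-0.23126855) = -13.371768°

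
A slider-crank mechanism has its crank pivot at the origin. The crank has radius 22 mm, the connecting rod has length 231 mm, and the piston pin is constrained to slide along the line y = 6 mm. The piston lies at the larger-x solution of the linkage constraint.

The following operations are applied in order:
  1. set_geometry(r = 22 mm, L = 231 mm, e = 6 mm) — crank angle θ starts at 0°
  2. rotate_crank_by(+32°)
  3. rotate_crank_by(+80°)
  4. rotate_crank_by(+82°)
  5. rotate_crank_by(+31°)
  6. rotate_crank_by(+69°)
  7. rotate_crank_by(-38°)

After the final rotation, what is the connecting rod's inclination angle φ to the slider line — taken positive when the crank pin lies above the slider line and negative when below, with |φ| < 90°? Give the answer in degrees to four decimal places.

set_geometry: r = 22 mm, L = 231 mm, e = 6 mm; θ ← 0°
rotate_crank_by(+32°): θ ← 0° +32° = 32°
rotate_crank_by(+80°): θ ← 32° +80° = 112°
rotate_crank_by(+82°): θ ← 112° +82° = 194°
rotate_crank_by(+31°): θ ← 194° +31° = 225°
rotate_crank_by(+69°): θ ← 225° +69° = 294°
rotate_crank_by(-38°): θ ← 294° -38° = 256°
crank pin P = (r cos θ, r sin θ) = (-5.322282, -21.346506)
h = r sin θ − e = -21.346506 − 6 = -27.346506
sin φ = h / L = -27.346506 / 231 = -0.11838314
φ = arcsin(-0.11838314) = -6.798798°

-6.7988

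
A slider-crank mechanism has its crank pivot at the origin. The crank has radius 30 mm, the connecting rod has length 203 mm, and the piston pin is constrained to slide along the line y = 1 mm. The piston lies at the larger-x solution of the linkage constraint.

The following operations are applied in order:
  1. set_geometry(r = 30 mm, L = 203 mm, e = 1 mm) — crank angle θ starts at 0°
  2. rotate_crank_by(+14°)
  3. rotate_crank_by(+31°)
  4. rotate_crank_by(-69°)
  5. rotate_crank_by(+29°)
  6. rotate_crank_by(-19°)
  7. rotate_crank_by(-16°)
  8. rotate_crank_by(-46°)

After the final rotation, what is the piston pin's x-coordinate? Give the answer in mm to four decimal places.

208.0124

set_geometry: r = 30 mm, L = 203 mm, e = 1 mm; θ ← 0°
rotate_crank_by(+14°): θ ← 0° +14° = 14°
rotate_crank_by(+31°): θ ← 14° +31° = 45°
rotate_crank_by(-69°): θ ← 45° -69° = -24°
rotate_crank_by(+29°): θ ← -24° +29° = 5°
rotate_crank_by(-19°): θ ← 5° -19° = -14°
rotate_crank_by(-16°): θ ← -14° -16° = -30°
rotate_crank_by(-46°): θ ← -30° -46° = -76°
crank pin P = (r cos θ, r sin θ) = (7.257657, -29.108872)
h = r sin θ − e = -29.108872 − 1 = -30.108872
x = r cos θ + √(L² − h²) = 7.257657 + √(41209.0 − 906.5442) = 7.257657 + 200.754716 = 208.012372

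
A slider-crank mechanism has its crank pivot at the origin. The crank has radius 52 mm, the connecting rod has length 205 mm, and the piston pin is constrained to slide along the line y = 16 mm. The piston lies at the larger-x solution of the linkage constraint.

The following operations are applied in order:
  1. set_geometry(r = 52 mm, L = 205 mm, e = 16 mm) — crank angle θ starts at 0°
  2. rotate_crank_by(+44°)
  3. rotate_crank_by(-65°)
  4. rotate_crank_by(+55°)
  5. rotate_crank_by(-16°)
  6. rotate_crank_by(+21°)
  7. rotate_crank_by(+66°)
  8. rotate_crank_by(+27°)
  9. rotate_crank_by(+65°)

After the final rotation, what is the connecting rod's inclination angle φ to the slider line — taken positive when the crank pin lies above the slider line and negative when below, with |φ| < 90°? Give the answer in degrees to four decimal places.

-8.7551

set_geometry: r = 52 mm, L = 205 mm, e = 16 mm; θ ← 0°
rotate_crank_by(+44°): θ ← 0° +44° = 44°
rotate_crank_by(-65°): θ ← 44° -65° = -21°
rotate_crank_by(+55°): θ ← -21° +55° = 34°
rotate_crank_by(-16°): θ ← 34° -16° = 18°
rotate_crank_by(+21°): θ ← 18° +21° = 39°
rotate_crank_by(+66°): θ ← 39° +66° = 105°
rotate_crank_by(+27°): θ ← 105° +27° = 132°
rotate_crank_by(+65°): θ ← 132° +65° = 197°
crank pin P = (r cos θ, r sin θ) = (-49.727847, -15.203329)
h = r sin θ − e = -15.203329 − 16 = -31.203329
sin φ = h / L = -31.203329 / 205 = -0.15221136
φ = arcsin(-0.15221136) = -8.755100°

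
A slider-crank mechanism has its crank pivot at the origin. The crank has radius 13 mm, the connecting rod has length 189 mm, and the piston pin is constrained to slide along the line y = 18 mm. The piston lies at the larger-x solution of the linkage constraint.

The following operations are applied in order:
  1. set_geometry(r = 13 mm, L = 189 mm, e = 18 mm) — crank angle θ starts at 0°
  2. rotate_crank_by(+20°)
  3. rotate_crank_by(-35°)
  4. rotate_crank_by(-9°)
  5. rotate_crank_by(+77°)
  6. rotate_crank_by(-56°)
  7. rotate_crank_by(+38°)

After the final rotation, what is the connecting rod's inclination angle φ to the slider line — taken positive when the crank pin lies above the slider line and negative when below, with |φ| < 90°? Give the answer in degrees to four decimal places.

set_geometry: r = 13 mm, L = 189 mm, e = 18 mm; θ ← 0°
rotate_crank_by(+20°): θ ← 0° +20° = 20°
rotate_crank_by(-35°): θ ← 20° -35° = -15°
rotate_crank_by(-9°): θ ← -15° -9° = -24°
rotate_crank_by(+77°): θ ← -24° +77° = 53°
rotate_crank_by(-56°): θ ← 53° -56° = -3°
rotate_crank_by(+38°): θ ← -3° +38° = 35°
crank pin P = (r cos θ, r sin θ) = (10.648977, 7.456494)
h = r sin θ − e = 7.456494 − 18 = -10.543506
sin φ = h / L = -10.543506 / 189 = -0.05578575
φ = arcsin(-0.05578575) = -3.197948°

-3.1979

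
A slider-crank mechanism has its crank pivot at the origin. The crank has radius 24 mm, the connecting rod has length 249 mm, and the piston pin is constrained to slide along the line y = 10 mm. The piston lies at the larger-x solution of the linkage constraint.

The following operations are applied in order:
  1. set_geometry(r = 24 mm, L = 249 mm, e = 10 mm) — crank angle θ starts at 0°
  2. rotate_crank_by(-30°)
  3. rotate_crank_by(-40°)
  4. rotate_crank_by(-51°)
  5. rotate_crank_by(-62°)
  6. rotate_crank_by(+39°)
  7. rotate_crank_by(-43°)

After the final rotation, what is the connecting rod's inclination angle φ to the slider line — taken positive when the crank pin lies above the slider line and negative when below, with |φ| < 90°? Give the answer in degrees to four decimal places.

set_geometry: r = 24 mm, L = 249 mm, e = 10 mm; θ ← 0°
rotate_crank_by(-30°): θ ← 0° -30° = -30°
rotate_crank_by(-40°): θ ← -30° -40° = -70°
rotate_crank_by(-51°): θ ← -70° -51° = -121°
rotate_crank_by(-62°): θ ← -121° -62° = -183°
rotate_crank_by(+39°): θ ← -183° +39° = -144°
rotate_crank_by(-43°): θ ← -144° -43° = -187°
crank pin P = (r cos θ, r sin θ) = (-23.821108, 2.924864)
h = r sin θ − e = 2.924864 − 10 = -7.075136
sin φ = h / L = -7.075136 / 249 = -0.02841420
φ = arcsin(-0.02841420) = -1.628233°

-1.6282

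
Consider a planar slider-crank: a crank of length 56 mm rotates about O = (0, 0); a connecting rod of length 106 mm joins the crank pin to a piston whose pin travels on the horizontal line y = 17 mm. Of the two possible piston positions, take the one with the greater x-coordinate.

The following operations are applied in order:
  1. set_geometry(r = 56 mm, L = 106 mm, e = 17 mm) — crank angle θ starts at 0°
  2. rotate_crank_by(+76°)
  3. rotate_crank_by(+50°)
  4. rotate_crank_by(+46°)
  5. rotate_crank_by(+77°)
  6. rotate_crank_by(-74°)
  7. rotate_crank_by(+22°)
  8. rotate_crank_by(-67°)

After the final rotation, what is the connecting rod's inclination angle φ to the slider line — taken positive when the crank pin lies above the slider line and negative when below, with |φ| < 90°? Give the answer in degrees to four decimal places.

14.1420

set_geometry: r = 56 mm, L = 106 mm, e = 17 mm; θ ← 0°
rotate_crank_by(+76°): θ ← 0° +76° = 76°
rotate_crank_by(+50°): θ ← 76° +50° = 126°
rotate_crank_by(+46°): θ ← 126° +46° = 172°
rotate_crank_by(+77°): θ ← 172° +77° = 249°
rotate_crank_by(-74°): θ ← 249° -74° = 175°
rotate_crank_by(+22°): θ ← 175° +22° = 197°
rotate_crank_by(-67°): θ ← 197° -67° = 130°
crank pin P = (r cos θ, r sin θ) = (-35.996106, 42.898489)
h = r sin θ − e = 42.898489 − 17 = 25.898489
sin φ = h / L = 25.898489 / 106 = 0.24432537
φ = arcsin(0.24432537) = 14.141968°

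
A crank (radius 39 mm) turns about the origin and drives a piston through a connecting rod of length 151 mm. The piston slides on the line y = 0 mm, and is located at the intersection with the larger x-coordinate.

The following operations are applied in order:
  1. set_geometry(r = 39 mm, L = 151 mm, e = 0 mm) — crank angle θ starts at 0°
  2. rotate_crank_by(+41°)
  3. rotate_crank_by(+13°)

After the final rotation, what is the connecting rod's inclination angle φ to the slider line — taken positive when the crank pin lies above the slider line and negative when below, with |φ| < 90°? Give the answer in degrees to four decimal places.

12.0609

set_geometry: r = 39 mm, L = 151 mm, e = 0 mm; θ ← 0°
rotate_crank_by(+41°): θ ← 0° +41° = 41°
rotate_crank_by(+13°): θ ← 41° +13° = 54°
crank pin P = (r cos θ, r sin θ) = (22.923625, 31.551663)
h = r sin θ − e = 31.551663 − 0 = 31.551663
sin φ = h / L = 31.551663 / 151 = 0.20895141
φ = arcsin(0.20895141) = 12.060909°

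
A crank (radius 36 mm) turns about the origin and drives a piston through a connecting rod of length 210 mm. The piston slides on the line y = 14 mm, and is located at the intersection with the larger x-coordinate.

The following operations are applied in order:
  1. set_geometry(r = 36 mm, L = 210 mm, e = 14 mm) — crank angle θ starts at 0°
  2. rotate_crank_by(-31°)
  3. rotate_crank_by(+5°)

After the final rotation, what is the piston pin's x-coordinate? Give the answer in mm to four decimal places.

set_geometry: r = 36 mm, L = 210 mm, e = 14 mm; θ ← 0°
rotate_crank_by(-31°): θ ← 0° -31° = -31°
rotate_crank_by(+5°): θ ← -31° +5° = -26°
crank pin P = (r cos θ, r sin θ) = (32.356586, -15.781361)
h = r sin θ − e = -15.781361 − 14 = -29.781361
x = r cos θ + √(L² − h²) = 32.356586 + √(44100.0 − 886.9295) = 32.356586 + 207.877537 = 240.234123

240.2341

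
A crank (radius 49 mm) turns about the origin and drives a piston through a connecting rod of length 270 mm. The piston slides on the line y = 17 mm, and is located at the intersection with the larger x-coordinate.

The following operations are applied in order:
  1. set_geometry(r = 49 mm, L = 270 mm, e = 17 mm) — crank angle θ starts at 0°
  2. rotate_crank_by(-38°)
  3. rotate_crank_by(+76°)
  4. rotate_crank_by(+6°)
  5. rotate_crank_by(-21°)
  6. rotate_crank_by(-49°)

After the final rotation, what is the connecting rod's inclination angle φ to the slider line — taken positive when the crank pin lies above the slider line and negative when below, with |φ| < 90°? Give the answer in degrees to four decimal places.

-8.1936

set_geometry: r = 49 mm, L = 270 mm, e = 17 mm; θ ← 0°
rotate_crank_by(-38°): θ ← 0° -38° = -38°
rotate_crank_by(+76°): θ ← -38° +76° = 38°
rotate_crank_by(+6°): θ ← 38° +6° = 44°
rotate_crank_by(-21°): θ ← 44° -21° = 23°
rotate_crank_by(-49°): θ ← 23° -49° = -26°
crank pin P = (r cos θ, r sin θ) = (44.040908, -21.480186)
h = r sin θ − e = -21.480186 − 17 = -38.480186
sin φ = h / L = -38.480186 / 270 = -0.14251921
φ = arcsin(-0.14251921) = -8.193648°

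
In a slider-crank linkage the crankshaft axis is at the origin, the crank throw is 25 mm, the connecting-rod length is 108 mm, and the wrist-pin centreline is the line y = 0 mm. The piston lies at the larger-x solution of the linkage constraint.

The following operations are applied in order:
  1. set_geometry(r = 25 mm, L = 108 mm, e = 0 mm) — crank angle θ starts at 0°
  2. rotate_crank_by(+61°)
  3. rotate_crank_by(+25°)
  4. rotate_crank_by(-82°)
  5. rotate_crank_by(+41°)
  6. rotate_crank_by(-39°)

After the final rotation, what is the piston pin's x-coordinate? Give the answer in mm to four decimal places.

132.8314

set_geometry: r = 25 mm, L = 108 mm, e = 0 mm; θ ← 0°
rotate_crank_by(+61°): θ ← 0° +61° = 61°
rotate_crank_by(+25°): θ ← 61° +25° = 86°
rotate_crank_by(-82°): θ ← 86° -82° = 4°
rotate_crank_by(+41°): θ ← 4° +41° = 45°
rotate_crank_by(-39°): θ ← 45° -39° = 6°
crank pin P = (r cos θ, r sin θ) = (24.863047, 2.613212)
h = r sin θ − e = 2.613212 − 0 = 2.613212
x = r cos θ + √(L² − h²) = 24.863047 + √(11664.0 − 6.8289) = 24.863047 + 107.968380 = 132.831428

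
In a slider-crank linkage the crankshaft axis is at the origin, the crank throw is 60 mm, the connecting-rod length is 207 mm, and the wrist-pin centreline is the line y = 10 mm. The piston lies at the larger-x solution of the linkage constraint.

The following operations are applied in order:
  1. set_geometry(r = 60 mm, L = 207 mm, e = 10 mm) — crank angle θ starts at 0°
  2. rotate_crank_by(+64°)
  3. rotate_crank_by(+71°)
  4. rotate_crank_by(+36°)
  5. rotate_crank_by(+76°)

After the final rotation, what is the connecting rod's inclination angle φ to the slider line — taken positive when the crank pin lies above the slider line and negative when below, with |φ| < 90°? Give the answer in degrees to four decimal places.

set_geometry: r = 60 mm, L = 207 mm, e = 10 mm; θ ← 0°
rotate_crank_by(+64°): θ ← 0° +64° = 64°
rotate_crank_by(+71°): θ ← 64° +71° = 135°
rotate_crank_by(+36°): θ ← 135° +36° = 171°
rotate_crank_by(+76°): θ ← 171° +76° = 247°
crank pin P = (r cos θ, r sin θ) = (-23.443868, -55.230291)
h = r sin θ − e = -55.230291 − 10 = -65.230291
sin φ = h / L = -65.230291 / 207 = -0.31512218
φ = arcsin(-0.31512218) = -18.368190°

-18.3682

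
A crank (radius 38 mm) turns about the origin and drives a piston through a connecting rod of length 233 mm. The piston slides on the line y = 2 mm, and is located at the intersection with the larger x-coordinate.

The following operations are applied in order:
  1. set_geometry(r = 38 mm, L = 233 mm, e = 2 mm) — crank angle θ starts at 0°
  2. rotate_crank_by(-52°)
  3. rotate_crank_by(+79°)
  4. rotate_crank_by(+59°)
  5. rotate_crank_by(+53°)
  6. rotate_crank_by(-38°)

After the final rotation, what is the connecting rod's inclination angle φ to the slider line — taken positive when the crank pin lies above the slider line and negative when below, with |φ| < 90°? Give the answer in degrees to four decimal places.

set_geometry: r = 38 mm, L = 233 mm, e = 2 mm; θ ← 0°
rotate_crank_by(-52°): θ ← 0° -52° = -52°
rotate_crank_by(+79°): θ ← -52° +79° = 27°
rotate_crank_by(+59°): θ ← 27° +59° = 86°
rotate_crank_by(+53°): θ ← 86° +53° = 139°
rotate_crank_by(-38°): θ ← 139° -38° = 101°
crank pin P = (r cos θ, r sin θ) = (-7.250742, 37.301833)
h = r sin θ − e = 37.301833 − 2 = 35.301833
sin φ = h / L = 35.301833 / 233 = 0.15151001
φ = arcsin(0.15151001) = 8.714444°

8.7144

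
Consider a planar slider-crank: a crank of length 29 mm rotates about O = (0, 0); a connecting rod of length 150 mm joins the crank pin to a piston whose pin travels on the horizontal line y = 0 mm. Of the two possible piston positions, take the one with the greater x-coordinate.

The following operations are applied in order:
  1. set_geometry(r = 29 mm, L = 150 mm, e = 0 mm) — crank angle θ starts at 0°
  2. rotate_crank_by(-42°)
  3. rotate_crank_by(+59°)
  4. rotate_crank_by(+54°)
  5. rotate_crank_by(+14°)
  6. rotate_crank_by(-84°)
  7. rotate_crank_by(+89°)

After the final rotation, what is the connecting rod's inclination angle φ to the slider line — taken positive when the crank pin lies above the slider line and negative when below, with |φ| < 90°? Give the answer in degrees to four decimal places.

set_geometry: r = 29 mm, L = 150 mm, e = 0 mm; θ ← 0°
rotate_crank_by(-42°): θ ← 0° -42° = -42°
rotate_crank_by(+59°): θ ← -42° +59° = 17°
rotate_crank_by(+54°): θ ← 17° +54° = 71°
rotate_crank_by(+14°): θ ← 71° +14° = 85°
rotate_crank_by(-84°): θ ← 85° -84° = 1°
rotate_crank_by(+89°): θ ← 1° +89° = 90°
crank pin P = (r cos θ, r sin θ) = (0.000000, 29.000000)
h = r sin θ − e = 29.000000 − 0 = 29.000000
sin φ = h / L = 29.000000 / 150 = 0.19333333
φ = arcsin(0.19333333) = 11.147378°

11.1474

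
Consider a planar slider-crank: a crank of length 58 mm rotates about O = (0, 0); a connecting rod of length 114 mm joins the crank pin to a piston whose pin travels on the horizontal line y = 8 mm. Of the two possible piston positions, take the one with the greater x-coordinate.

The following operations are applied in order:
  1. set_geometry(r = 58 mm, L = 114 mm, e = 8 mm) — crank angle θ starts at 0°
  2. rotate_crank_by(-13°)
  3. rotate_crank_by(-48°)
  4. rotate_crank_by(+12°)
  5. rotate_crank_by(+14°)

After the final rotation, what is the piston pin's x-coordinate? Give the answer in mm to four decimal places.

set_geometry: r = 58 mm, L = 114 mm, e = 8 mm; θ ← 0°
rotate_crank_by(-13°): θ ← 0° -13° = -13°
rotate_crank_by(-48°): θ ← -13° -48° = -61°
rotate_crank_by(+12°): θ ← -61° +12° = -49°
rotate_crank_by(+14°): θ ← -49° +14° = -35°
crank pin P = (r cos θ, r sin θ) = (47.510819, -33.267433)
h = r sin θ − e = -33.267433 − 8 = -41.267433
x = r cos θ + √(L² − h²) = 47.510819 + √(12996.0 − 1703.0011) = 47.510819 + 106.268523 = 153.779341

153.7793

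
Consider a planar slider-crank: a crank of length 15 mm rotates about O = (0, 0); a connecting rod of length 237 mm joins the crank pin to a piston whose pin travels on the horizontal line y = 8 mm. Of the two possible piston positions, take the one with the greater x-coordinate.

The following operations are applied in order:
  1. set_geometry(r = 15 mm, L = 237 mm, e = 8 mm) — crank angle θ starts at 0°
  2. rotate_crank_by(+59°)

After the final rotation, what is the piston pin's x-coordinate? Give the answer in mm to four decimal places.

244.6758

set_geometry: r = 15 mm, L = 237 mm, e = 8 mm; θ ← 0°
rotate_crank_by(+59°): θ ← 0° +59° = 59°
crank pin P = (r cos θ, r sin θ) = (7.725571, 12.857510)
h = r sin θ − e = 12.857510 − 8 = 4.857510
x = r cos θ + √(L² − h²) = 7.725571 + √(56169.0 − 23.5954) = 7.725571 + 236.950215 = 244.675787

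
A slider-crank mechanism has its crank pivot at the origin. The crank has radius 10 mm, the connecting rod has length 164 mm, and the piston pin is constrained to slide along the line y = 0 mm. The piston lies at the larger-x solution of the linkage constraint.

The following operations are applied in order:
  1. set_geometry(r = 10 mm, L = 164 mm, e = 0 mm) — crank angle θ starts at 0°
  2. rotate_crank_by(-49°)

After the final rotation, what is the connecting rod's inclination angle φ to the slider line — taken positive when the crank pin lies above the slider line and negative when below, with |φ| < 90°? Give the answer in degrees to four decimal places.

-2.6376

set_geometry: r = 10 mm, L = 164 mm, e = 0 mm; θ ← 0°
rotate_crank_by(-49°): θ ← 0° -49° = -49°
crank pin P = (r cos θ, r sin θ) = (6.560590, -7.547096)
h = r sin θ − e = -7.547096 − 0 = -7.547096
sin φ = h / L = -7.547096 / 164 = -0.04601888
φ = arcsin(-0.04601888) = -2.637619°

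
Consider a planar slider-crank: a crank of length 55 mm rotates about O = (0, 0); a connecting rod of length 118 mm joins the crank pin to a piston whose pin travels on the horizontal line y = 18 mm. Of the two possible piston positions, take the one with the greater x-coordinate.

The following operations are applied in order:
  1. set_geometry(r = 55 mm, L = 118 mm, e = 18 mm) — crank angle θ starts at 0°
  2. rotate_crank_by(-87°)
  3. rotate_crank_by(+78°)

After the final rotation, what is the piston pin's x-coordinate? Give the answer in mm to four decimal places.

169.2847

set_geometry: r = 55 mm, L = 118 mm, e = 18 mm; θ ← 0°
rotate_crank_by(-87°): θ ← 0° -87° = -87°
rotate_crank_by(+78°): θ ← -87° +78° = -9°
crank pin P = (r cos θ, r sin θ) = (54.322859, -8.603896)
h = r sin θ − e = -8.603896 − 18 = -26.603896
x = r cos θ + √(L² − h²) = 54.322859 + √(13924.0 − 707.7673) = 54.322859 + 114.961875 = 169.284734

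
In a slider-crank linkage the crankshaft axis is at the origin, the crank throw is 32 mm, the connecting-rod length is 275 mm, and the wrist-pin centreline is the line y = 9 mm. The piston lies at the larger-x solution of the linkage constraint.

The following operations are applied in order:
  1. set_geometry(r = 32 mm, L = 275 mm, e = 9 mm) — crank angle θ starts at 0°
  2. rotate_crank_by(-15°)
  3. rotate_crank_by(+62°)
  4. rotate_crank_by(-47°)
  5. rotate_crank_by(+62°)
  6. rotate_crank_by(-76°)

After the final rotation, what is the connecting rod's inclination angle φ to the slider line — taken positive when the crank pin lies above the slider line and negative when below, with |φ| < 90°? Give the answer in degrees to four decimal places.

-3.4902

set_geometry: r = 32 mm, L = 275 mm, e = 9 mm; θ ← 0°
rotate_crank_by(-15°): θ ← 0° -15° = -15°
rotate_crank_by(+62°): θ ← -15° +62° = 47°
rotate_crank_by(-47°): θ ← 47° -47° = 0°
rotate_crank_by(+62°): θ ← 0° +62° = 62°
rotate_crank_by(-76°): θ ← 62° -76° = -14°
crank pin P = (r cos θ, r sin θ) = (31.049463, -7.741501)
h = r sin θ − e = -7.741501 − 9 = -16.741501
sin φ = h / L = -16.741501 / 275 = -0.06087818
φ = arcsin(-0.06087818) = -3.490221°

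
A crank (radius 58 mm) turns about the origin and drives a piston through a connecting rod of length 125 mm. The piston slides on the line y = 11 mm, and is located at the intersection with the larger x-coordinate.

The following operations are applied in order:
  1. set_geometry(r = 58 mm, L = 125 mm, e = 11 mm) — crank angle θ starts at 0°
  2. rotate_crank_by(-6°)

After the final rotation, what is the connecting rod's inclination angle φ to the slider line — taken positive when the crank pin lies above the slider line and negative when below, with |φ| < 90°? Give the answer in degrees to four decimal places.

set_geometry: r = 58 mm, L = 125 mm, e = 11 mm; θ ← 0°
rotate_crank_by(-6°): θ ← 0° -6° = -6°
crank pin P = (r cos θ, r sin θ) = (57.682270, -6.062651)
h = r sin θ − e = -6.062651 − 11 = -17.062651
sin φ = h / L = -17.062651 / 125 = -0.13650121
φ = arcsin(-0.13650121) = -7.845436°

-7.8454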